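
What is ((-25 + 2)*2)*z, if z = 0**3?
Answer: 0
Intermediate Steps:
z = 0
((-25 + 2)*2)*z = ((-25 + 2)*2)*0 = -23*2*0 = -46*0 = 0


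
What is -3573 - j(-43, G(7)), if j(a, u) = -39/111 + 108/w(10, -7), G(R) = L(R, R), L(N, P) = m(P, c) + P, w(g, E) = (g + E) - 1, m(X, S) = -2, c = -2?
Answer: -134186/37 ≈ -3626.6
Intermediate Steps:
w(g, E) = -1 + E + g (w(g, E) = (E + g) - 1 = -1 + E + g)
L(N, P) = -2 + P
G(R) = -2 + R
j(a, u) = 1985/37 (j(a, u) = -39/111 + 108/(-1 - 7 + 10) = -39*1/111 + 108/2 = -13/37 + 108*(1/2) = -13/37 + 54 = 1985/37)
-3573 - j(-43, G(7)) = -3573 - 1*1985/37 = -3573 - 1985/37 = -134186/37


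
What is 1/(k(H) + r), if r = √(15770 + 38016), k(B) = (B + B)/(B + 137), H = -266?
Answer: -34314/447384901 + 16641*√53786/894769802 ≈ 0.0042365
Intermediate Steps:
k(B) = 2*B/(137 + B) (k(B) = (2*B)/(137 + B) = 2*B/(137 + B))
r = √53786 ≈ 231.92
1/(k(H) + r) = 1/(2*(-266)/(137 - 266) + √53786) = 1/(2*(-266)/(-129) + √53786) = 1/(2*(-266)*(-1/129) + √53786) = 1/(532/129 + √53786)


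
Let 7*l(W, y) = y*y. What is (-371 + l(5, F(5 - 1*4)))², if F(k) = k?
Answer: 6739216/49 ≈ 1.3754e+5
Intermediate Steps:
l(W, y) = y²/7 (l(W, y) = (y*y)/7 = y²/7)
(-371 + l(5, F(5 - 1*4)))² = (-371 + (5 - 1*4)²/7)² = (-371 + (5 - 4)²/7)² = (-371 + (⅐)*1²)² = (-371 + (⅐)*1)² = (-371 + ⅐)² = (-2596/7)² = 6739216/49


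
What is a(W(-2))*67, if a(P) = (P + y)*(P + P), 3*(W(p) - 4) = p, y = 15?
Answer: 73700/9 ≈ 8188.9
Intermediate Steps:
W(p) = 4 + p/3
a(P) = 2*P*(15 + P) (a(P) = (P + 15)*(P + P) = (15 + P)*(2*P) = 2*P*(15 + P))
a(W(-2))*67 = (2*(4 + (⅓)*(-2))*(15 + (4 + (⅓)*(-2))))*67 = (2*(4 - ⅔)*(15 + (4 - ⅔)))*67 = (2*(10/3)*(15 + 10/3))*67 = (2*(10/3)*(55/3))*67 = (1100/9)*67 = 73700/9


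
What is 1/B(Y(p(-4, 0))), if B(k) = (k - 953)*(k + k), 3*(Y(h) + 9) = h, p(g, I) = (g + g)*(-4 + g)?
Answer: -9/208828 ≈ -4.3098e-5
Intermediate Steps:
p(g, I) = 2*g*(-4 + g) (p(g, I) = (2*g)*(-4 + g) = 2*g*(-4 + g))
Y(h) = -9 + h/3
B(k) = 2*k*(-953 + k) (B(k) = (-953 + k)*(2*k) = 2*k*(-953 + k))
1/B(Y(p(-4, 0))) = 1/(2*(-9 + (2*(-4)*(-4 - 4))/3)*(-953 + (-9 + (2*(-4)*(-4 - 4))/3))) = 1/(2*(-9 + (2*(-4)*(-8))/3)*(-953 + (-9 + (2*(-4)*(-8))/3))) = 1/(2*(-9 + (⅓)*64)*(-953 + (-9 + (⅓)*64))) = 1/(2*(-9 + 64/3)*(-953 + (-9 + 64/3))) = 1/(2*(37/3)*(-953 + 37/3)) = 1/(2*(37/3)*(-2822/3)) = 1/(-208828/9) = -9/208828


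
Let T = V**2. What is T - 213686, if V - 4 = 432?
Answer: -23590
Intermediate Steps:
V = 436 (V = 4 + 432 = 436)
T = 190096 (T = 436**2 = 190096)
T - 213686 = 190096 - 213686 = -23590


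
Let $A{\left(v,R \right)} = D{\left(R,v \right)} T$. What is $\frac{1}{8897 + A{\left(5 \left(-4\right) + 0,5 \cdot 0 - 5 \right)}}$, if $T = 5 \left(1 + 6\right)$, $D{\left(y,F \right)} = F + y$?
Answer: $\frac{1}{8022} \approx 0.00012466$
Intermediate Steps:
$T = 35$ ($T = 5 \cdot 7 = 35$)
$A{\left(v,R \right)} = 35 R + 35 v$ ($A{\left(v,R \right)} = \left(v + R\right) 35 = \left(R + v\right) 35 = 35 R + 35 v$)
$\frac{1}{8897 + A{\left(5 \left(-4\right) + 0,5 \cdot 0 - 5 \right)}} = \frac{1}{8897 + \left(35 \left(5 \cdot 0 - 5\right) + 35 \left(5 \left(-4\right) + 0\right)\right)} = \frac{1}{8897 + \left(35 \left(0 - 5\right) + 35 \left(-20 + 0\right)\right)} = \frac{1}{8897 + \left(35 \left(-5\right) + 35 \left(-20\right)\right)} = \frac{1}{8897 - 875} = \frac{1}{8022}$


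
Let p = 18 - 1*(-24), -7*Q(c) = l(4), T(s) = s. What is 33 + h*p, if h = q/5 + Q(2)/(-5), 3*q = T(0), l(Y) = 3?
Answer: 183/5 ≈ 36.600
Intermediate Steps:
Q(c) = -3/7 (Q(c) = -1/7*3 = -3/7)
q = 0 (q = (1/3)*0 = 0)
p = 42 (p = 18 + 24 = 42)
h = 3/35 (h = 0/5 - 3/7/(-5) = 0*(1/5) - 3/7*(-1/5) = 0 + 3/35 = 3/35 ≈ 0.085714)
33 + h*p = 33 + (3/35)*42 = 33 + 18/5 = 183/5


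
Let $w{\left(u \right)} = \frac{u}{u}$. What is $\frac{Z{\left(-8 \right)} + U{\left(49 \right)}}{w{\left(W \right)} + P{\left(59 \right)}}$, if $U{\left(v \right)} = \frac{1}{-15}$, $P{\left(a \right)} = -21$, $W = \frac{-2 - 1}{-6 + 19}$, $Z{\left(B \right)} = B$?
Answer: $\frac{121}{300} \approx 0.40333$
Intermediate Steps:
$W = - \frac{3}{13} \approx -0.23077$
$w{\left(u \right)} = 1$
$U{\left(v \right)} = - \frac{1}{15}$
$\frac{Z{\left(-8 \right)} + U{\left(49 \right)}}{w{\left(W \right)} + P{\left(59 \right)}} = \frac{-8 - \frac{1}{15}}{1 - 21} = - \frac{121}{15 \left(-20\right)} = \left(- \frac{121}{15}\right) \left(- \frac{1}{20}\right) = \frac{121}{300}$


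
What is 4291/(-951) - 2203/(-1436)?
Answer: -4066823/1365636 ≈ -2.9780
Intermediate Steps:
4291/(-951) - 2203/(-1436) = 4291*(-1/951) - 2203*(-1/1436) = -4291/951 + 2203/1436 = -4066823/1365636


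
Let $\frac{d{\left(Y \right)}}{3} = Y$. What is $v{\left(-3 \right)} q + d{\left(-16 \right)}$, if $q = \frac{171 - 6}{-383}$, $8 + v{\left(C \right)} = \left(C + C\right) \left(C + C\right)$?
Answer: $- \frac{23004}{383} \approx -60.063$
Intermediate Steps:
$d{\left(Y \right)} = 3 Y$
$v{\left(C \right)} = -8 + 4 C^{2}$ ($v{\left(C \right)} = -8 + \left(C + C\right) \left(C + C\right) = -8 + 2 C 2 C = -8 + 4 C^{2}$)
$q = - \frac{165}{383}$ ($q = \left(171 - 6\right) \left(- \frac{1}{383}\right) = 165 \left(- \frac{1}{383}\right) = - \frac{165}{383} \approx -0.43081$)
$v{\left(-3 \right)} q + d{\left(-16 \right)} = \left(-8 + 4 \left(-3\right)^{2}\right) \left(- \frac{165}{383}\right) + 3 \left(-16\right) = \left(-8 + 4 \cdot 9\right) \left(- \frac{165}{383}\right) - 48 = \left(-8 + 36\right) \left(- \frac{165}{383}\right) - 48 = 28 \left(- \frac{165}{383}\right) - 48 = - \frac{4620}{383} - 48 = - \frac{23004}{383}$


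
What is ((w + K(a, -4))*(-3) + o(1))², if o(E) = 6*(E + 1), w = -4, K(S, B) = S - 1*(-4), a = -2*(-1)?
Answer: 36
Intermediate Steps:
a = 2
K(S, B) = 4 + S (K(S, B) = S + 4 = 4 + S)
o(E) = 6 + 6*E (o(E) = 6*(1 + E) = 6 + 6*E)
((w + K(a, -4))*(-3) + o(1))² = ((-4 + (4 + 2))*(-3) + (6 + 6*1))² = ((-4 + 6)*(-3) + (6 + 6))² = (2*(-3) + 12)² = (-6 + 12)² = 6² = 36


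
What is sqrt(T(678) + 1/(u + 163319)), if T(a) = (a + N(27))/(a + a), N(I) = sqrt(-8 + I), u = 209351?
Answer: sqrt(7980325363667520 + 11770328224275*sqrt(19))/126335130 ≈ 0.70938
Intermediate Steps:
T(a) = (a + sqrt(19))/(2*a) (T(a) = (a + sqrt(-8 + 27))/(a + a) = (a + sqrt(19))/((2*a)) = (a + sqrt(19))*(1/(2*a)) = (a + sqrt(19))/(2*a))
sqrt(T(678) + 1/(u + 163319)) = sqrt((1/2)*(678 + sqrt(19))/678 + 1/(209351 + 163319)) = sqrt((1/2)*(1/678)*(678 + sqrt(19)) + 1/372670) = sqrt((1/2 + sqrt(19)/1356) + 1/372670) = sqrt(93168/186335 + sqrt(19)/1356)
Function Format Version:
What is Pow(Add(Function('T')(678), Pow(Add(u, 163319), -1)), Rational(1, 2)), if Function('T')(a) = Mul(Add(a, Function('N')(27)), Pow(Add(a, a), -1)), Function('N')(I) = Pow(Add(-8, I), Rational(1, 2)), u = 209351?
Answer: Mul(Rational(1, 126335130), Pow(Add(7980325363667520, Mul(11770328224275, Pow(19, Rational(1, 2)))), Rational(1, 2))) ≈ 0.70938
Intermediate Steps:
Function('T')(a) = Mul(Rational(1, 2), Pow(a, -1), Add(a, Pow(19, Rational(1, 2)))) (Function('T')(a) = Mul(Add(a, Pow(Add(-8, 27), Rational(1, 2))), Pow(Add(a, a), -1)) = Mul(Add(a, Pow(19, Rational(1, 2))), Pow(Mul(2, a), -1)) = Mul(Add(a, Pow(19, Rational(1, 2))), Mul(Rational(1, 2), Pow(a, -1))) = Mul(Rational(1, 2), Pow(a, -1), Add(a, Pow(19, Rational(1, 2)))))
Pow(Add(Function('T')(678), Pow(Add(u, 163319), -1)), Rational(1, 2)) = Pow(Add(Mul(Rational(1, 2), Pow(678, -1), Add(678, Pow(19, Rational(1, 2)))), Pow(Add(209351, 163319), -1)), Rational(1, 2)) = Pow(Add(Mul(Rational(1, 2), Rational(1, 678), Add(678, Pow(19, Rational(1, 2)))), Pow(372670, -1)), Rational(1, 2)) = Pow(Add(Add(Rational(1, 2), Mul(Rational(1, 1356), Pow(19, Rational(1, 2)))), Rational(1, 372670)), Rational(1, 2)) = Pow(Add(Rational(93168, 186335), Mul(Rational(1, 1356), Pow(19, Rational(1, 2)))), Rational(1, 2))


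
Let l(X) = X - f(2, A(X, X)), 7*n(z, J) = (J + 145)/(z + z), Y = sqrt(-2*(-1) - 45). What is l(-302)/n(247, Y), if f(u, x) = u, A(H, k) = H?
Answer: -38107160/5267 + 262808*I*sqrt(43)/5267 ≈ -7235.1 + 327.2*I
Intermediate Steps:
Y = I*sqrt(43) (Y = sqrt(2 - 45) = sqrt(-43) = I*sqrt(43) ≈ 6.5574*I)
n(z, J) = (145 + J)/(14*z) (n(z, J) = ((J + 145)/(z + z))/7 = ((145 + J)/((2*z)))/7 = ((145 + J)*(1/(2*z)))/7 = ((145 + J)/(2*z))/7 = (145 + J)/(14*z))
l(X) = -2 + X (l(X) = X - 1*2 = X - 2 = -2 + X)
l(-302)/n(247, Y) = (-2 - 302)/(((1/14)*(145 + I*sqrt(43))/247)) = -304*3458/(145 + I*sqrt(43)) = -304/(145/3458 + I*sqrt(43)/3458)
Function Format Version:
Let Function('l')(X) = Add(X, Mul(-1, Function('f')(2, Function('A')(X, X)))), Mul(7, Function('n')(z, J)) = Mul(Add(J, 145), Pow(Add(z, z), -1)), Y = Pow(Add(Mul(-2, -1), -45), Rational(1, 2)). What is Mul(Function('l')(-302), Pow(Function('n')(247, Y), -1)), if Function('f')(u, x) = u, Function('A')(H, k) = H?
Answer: Add(Rational(-38107160, 5267), Mul(Rational(262808, 5267), I, Pow(43, Rational(1, 2)))) ≈ Add(-7235.1, Mul(327.20, I))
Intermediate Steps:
Y = Mul(I, Pow(43, Rational(1, 2))) (Y = Pow(Add(2, -45), Rational(1, 2)) = Pow(-43, Rational(1, 2)) = Mul(I, Pow(43, Rational(1, 2))) ≈ Mul(6.5574, I))
Function('n')(z, J) = Mul(Rational(1, 14), Pow(z, -1), Add(145, J)) (Function('n')(z, J) = Mul(Rational(1, 7), Mul(Add(J, 145), Pow(Add(z, z), -1))) = Mul(Rational(1, 7), Mul(Add(145, J), Pow(Mul(2, z), -1))) = Mul(Rational(1, 7), Mul(Add(145, J), Mul(Rational(1, 2), Pow(z, -1)))) = Mul(Rational(1, 7), Mul(Rational(1, 2), Pow(z, -1), Add(145, J))) = Mul(Rational(1, 14), Pow(z, -1), Add(145, J)))
Function('l')(X) = Add(-2, X) (Function('l')(X) = Add(X, Mul(-1, 2)) = Add(X, -2) = Add(-2, X))
Mul(Function('l')(-302), Pow(Function('n')(247, Y), -1)) = Mul(Add(-2, -302), Pow(Mul(Rational(1, 14), Pow(247, -1), Add(145, Mul(I, Pow(43, Rational(1, 2))))), -1)) = Mul(-304, Pow(Mul(Rational(1, 14), Rational(1, 247), Add(145, Mul(I, Pow(43, Rational(1, 2))))), -1)) = Mul(-304, Pow(Add(Rational(145, 3458), Mul(Rational(1, 3458), I, Pow(43, Rational(1, 2)))), -1))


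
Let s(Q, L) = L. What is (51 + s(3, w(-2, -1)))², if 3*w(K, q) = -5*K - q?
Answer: 26896/9 ≈ 2988.4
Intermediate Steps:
w(K, q) = -5*K/3 - q/3 (w(K, q) = (-5*K - q)/3 = (-q - 5*K)/3 = -5*K/3 - q/3)
(51 + s(3, w(-2, -1)))² = (51 + (-5/3*(-2) - ⅓*(-1)))² = (51 + (10/3 + ⅓))² = (51 + 11/3)² = (164/3)² = 26896/9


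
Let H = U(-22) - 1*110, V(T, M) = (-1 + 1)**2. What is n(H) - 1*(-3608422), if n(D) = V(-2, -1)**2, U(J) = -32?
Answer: 3608422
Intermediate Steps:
V(T, M) = 0 (V(T, M) = 0**2 = 0)
H = -142 (H = -32 - 1*110 = -32 - 110 = -142)
n(D) = 0 (n(D) = 0**2 = 0)
n(H) - 1*(-3608422) = 0 - 1*(-3608422) = 0 + 3608422 = 3608422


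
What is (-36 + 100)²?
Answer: 4096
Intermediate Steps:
(-36 + 100)² = 64² = 4096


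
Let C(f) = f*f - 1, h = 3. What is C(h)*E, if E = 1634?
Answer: 13072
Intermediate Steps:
C(f) = -1 + f**2 (C(f) = f**2 - 1 = -1 + f**2)
C(h)*E = (-1 + 3**2)*1634 = (-1 + 9)*1634 = 8*1634 = 13072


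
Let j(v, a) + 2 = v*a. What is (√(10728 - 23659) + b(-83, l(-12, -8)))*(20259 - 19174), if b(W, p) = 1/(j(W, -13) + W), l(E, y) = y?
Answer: 155/142 + 1085*I*√12931 ≈ 1.0915 + 1.2338e+5*I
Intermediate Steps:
j(v, a) = -2 + a*v (j(v, a) = -2 + v*a = -2 + a*v)
b(W, p) = 1/(-2 - 12*W) (b(W, p) = 1/((-2 - 13*W) + W) = 1/(-2 - 12*W))
(√(10728 - 23659) + b(-83, l(-12, -8)))*(20259 - 19174) = (√(10728 - 23659) - 1/(2 + 12*(-83)))*(20259 - 19174) = (√(-12931) - 1/(2 - 996))*1085 = (I*√12931 - 1/(-994))*1085 = (I*√12931 - 1*(-1/994))*1085 = (I*√12931 + 1/994)*1085 = (1/994 + I*√12931)*1085 = 155/142 + 1085*I*√12931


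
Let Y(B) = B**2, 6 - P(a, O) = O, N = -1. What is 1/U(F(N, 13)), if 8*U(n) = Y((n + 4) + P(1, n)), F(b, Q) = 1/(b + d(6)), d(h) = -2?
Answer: 2/25 ≈ 0.080000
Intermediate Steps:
P(a, O) = 6 - O
F(b, Q) = 1/(-2 + b) (F(b, Q) = 1/(b - 2) = 1/(-2 + b))
U(n) = 25/2 (U(n) = ((n + 4) + (6 - n))**2/8 = ((4 + n) + (6 - n))**2/8 = (1/8)*10**2 = (1/8)*100 = 25/2)
1/U(F(N, 13)) = 1/(25/2) = 2/25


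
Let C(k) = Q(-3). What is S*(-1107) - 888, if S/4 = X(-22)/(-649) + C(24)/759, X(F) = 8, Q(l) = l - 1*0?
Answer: -12179172/14927 ≈ -815.92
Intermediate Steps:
Q(l) = l (Q(l) = l + 0 = l)
C(k) = -3
S = -972/14927 (S = 4*(8/(-649) - 3/759) = 4*(8*(-1/649) - 3*1/759) = 4*(-8/649 - 1/253) = 4*(-243/14927) = -972/14927 ≈ -0.065117)
S*(-1107) - 888 = -972/14927*(-1107) - 888 = 1076004/14927 - 888 = -12179172/14927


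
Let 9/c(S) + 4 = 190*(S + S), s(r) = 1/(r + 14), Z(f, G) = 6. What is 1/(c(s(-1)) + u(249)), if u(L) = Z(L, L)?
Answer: 328/2085 ≈ 0.15731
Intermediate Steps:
u(L) = 6
s(r) = 1/(14 + r)
c(S) = 9/(-4 + 380*S) (c(S) = 9/(-4 + 190*(S + S)) = 9/(-4 + 190*(2*S)) = 9/(-4 + 380*S))
1/(c(s(-1)) + u(249)) = 1/(9/(4*(-1 + 95/(14 - 1))) + 6) = 1/(9/(4*(-1 + 95/13)) + 6) = 1/(9/(4*(82/13)) + 6) = 1/((9/4)*(13/82) + 6) = 1/(117/328 + 6) = 1/(2085/328) = 328/2085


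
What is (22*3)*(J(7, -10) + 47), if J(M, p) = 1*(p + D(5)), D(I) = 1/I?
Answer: 12276/5 ≈ 2455.2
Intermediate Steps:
D(I) = 1/I
J(M, p) = ⅕ + p (J(M, p) = 1*(p + 1/5) = 1*(p + ⅕) = 1*(⅕ + p) = ⅕ + p)
(22*3)*(J(7, -10) + 47) = (22*3)*((⅕ - 10) + 47) = 66*(-49/5 + 47) = 66*(186/5) = 12276/5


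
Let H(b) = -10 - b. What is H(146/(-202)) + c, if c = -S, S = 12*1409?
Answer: -1708645/101 ≈ -16917.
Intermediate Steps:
S = 16908
c = -16908 (c = -1*16908 = -16908)
H(146/(-202)) + c = (-10 - 146/(-202)) - 16908 = (-10 - 146*(-1)/202) - 16908 = (-10 - 1*(-73/101)) - 16908 = (-10 + 73/101) - 16908 = -937/101 - 16908 = -1708645/101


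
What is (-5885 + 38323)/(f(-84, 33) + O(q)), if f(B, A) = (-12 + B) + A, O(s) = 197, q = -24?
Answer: 16219/67 ≈ 242.07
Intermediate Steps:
f(B, A) = -12 + A + B
(-5885 + 38323)/(f(-84, 33) + O(q)) = (-5885 + 38323)/((-12 + 33 - 84) + 197) = 32438/(-63 + 197) = 32438/134 = 32438*(1/134) = 16219/67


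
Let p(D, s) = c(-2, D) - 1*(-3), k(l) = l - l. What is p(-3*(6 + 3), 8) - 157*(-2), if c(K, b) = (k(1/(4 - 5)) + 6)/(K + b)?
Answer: 9187/29 ≈ 316.79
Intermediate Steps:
k(l) = 0
c(K, b) = 6/(K + b) (c(K, b) = (0 + 6)/(K + b) = 6/(K + b))
p(D, s) = 3 + 6/(-2 + D) (p(D, s) = 6/(-2 + D) - 1*(-3) = 6/(-2 + D) + 3 = 3 + 6/(-2 + D))
p(-3*(6 + 3), 8) - 157*(-2) = 3*(-3*(6 + 3))/(-2 - 3*(6 + 3)) - 157*(-2) = 3*(-3*9)/(-2 - 3*9) + 314 = 3*(-27)/(-2 - 27) + 314 = 3*(-27)/(-29) + 314 = 3*(-27)*(-1/29) + 314 = 81/29 + 314 = 9187/29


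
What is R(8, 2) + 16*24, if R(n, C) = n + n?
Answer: 400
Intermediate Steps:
R(n, C) = 2*n
R(8, 2) + 16*24 = 2*8 + 16*24 = 16 + 384 = 400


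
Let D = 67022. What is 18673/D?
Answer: 18673/67022 ≈ 0.27861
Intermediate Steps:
18673/D = 18673/67022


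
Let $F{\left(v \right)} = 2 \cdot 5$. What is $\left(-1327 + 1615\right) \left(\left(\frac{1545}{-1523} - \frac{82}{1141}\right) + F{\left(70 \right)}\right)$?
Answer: $\frac{4461033312}{1737743} \approx 2567.1$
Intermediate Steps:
$F{\left(v \right)} = 10$
$\left(-1327 + 1615\right) \left(\left(\frac{1545}{-1523} - \frac{82}{1141}\right) + F{\left(70 \right)}\right) = \left(-1327 + 1615\right) \left(\left(\frac{1545}{-1523} - \frac{82}{1141}\right) + 10\right) = 288 \left(\left(1545 \left(- \frac{1}{1523}\right) - \frac{82}{1141}\right) + 10\right) = 288 \left(\left(- \frac{1545}{1523} - \frac{82}{1141}\right) + 10\right) = 288 \left(- \frac{1887731}{1737743} + 10\right) = 288 \cdot \frac{15489699}{1737743} = \frac{4461033312}{1737743}$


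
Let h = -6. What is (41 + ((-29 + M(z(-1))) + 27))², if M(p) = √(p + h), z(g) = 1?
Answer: (39 + I*√5)² ≈ 1516.0 + 174.41*I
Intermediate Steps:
M(p) = √(-6 + p) (M(p) = √(p - 6) = √(-6 + p))
(41 + ((-29 + M(z(-1))) + 27))² = (41 + ((-29 + √(-6 + 1)) + 27))² = (41 + ((-29 + √(-5)) + 27))² = (41 + ((-29 + I*√5) + 27))² = (41 + (-2 + I*√5))² = (39 + I*√5)²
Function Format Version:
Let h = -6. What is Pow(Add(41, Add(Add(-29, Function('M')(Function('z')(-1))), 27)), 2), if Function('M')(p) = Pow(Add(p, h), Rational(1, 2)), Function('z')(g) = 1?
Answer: Pow(Add(39, Mul(I, Pow(5, Rational(1, 2)))), 2) ≈ Add(1516.0, Mul(174.41, I))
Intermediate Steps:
Function('M')(p) = Pow(Add(-6, p), Rational(1, 2)) (Function('M')(p) = Pow(Add(p, -6), Rational(1, 2)) = Pow(Add(-6, p), Rational(1, 2)))
Pow(Add(41, Add(Add(-29, Function('M')(Function('z')(-1))), 27)), 2) = Pow(Add(41, Add(Add(-29, Pow(Add(-6, 1), Rational(1, 2))), 27)), 2) = Pow(Add(41, Add(Add(-29, Pow(-5, Rational(1, 2))), 27)), 2) = Pow(Add(41, Add(Add(-29, Mul(I, Pow(5, Rational(1, 2)))), 27)), 2) = Pow(Add(41, Add(-2, Mul(I, Pow(5, Rational(1, 2))))), 2) = Pow(Add(39, Mul(I, Pow(5, Rational(1, 2)))), 2)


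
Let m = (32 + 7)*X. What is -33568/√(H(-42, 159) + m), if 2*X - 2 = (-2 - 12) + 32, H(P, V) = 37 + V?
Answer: -16784*√586/293 ≈ -1386.7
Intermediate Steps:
X = 10 (X = 1 + ((-2 - 12) + 32)/2 = 1 + (-14 + 32)/2 = 1 + (½)*18 = 1 + 9 = 10)
m = 390 (m = (32 + 7)*10 = 39*10 = 390)
-33568/√(H(-42, 159) + m) = -33568/√((37 + 159) + 390) = -33568/√(196 + 390) = -33568*√586/586 = -16784*√586/293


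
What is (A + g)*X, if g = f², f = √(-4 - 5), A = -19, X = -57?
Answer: 1596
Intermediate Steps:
f = 3*I (f = √(-9) = 3*I ≈ 3.0*I)
g = -9 (g = (3*I)² = -9)
(A + g)*X = (-19 - 9)*(-57) = -28*(-57) = 1596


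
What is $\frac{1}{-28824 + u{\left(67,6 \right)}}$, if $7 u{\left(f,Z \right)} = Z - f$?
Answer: $- \frac{7}{201829} \approx -3.4683 \cdot 10^{-5}$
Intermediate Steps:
$u{\left(f,Z \right)} = - \frac{f}{7} + \frac{Z}{7}$ ($u{\left(f,Z \right)} = \frac{Z - f}{7} = - \frac{f}{7} + \frac{Z}{7}$)
$\frac{1}{-28824 + u{\left(67,6 \right)}} = \frac{1}{-28824 + \left(\left(- \frac{1}{7}\right) 67 + \frac{1}{7} \cdot 6\right)} = \frac{1}{-28824 + \left(- \frac{67}{7} + \frac{6}{7}\right)} = \frac{1}{-28824 - \frac{61}{7}} = \frac{1}{- \frac{201829}{7}} = - \frac{7}{201829}$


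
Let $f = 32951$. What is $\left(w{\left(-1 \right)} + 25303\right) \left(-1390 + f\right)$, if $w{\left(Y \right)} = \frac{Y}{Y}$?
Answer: $798619544$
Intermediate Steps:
$w{\left(Y \right)} = 1$
$\left(w{\left(-1 \right)} + 25303\right) \left(-1390 + f\right) = \left(1 + 25303\right) \left(-1390 + 32951\right) = 25304 \cdot 31561 = 798619544$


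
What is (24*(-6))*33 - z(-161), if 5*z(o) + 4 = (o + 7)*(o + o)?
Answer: -73344/5 ≈ -14669.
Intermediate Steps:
z(o) = -⅘ + 2*o*(7 + o)/5 (z(o) = -⅘ + ((o + 7)*(o + o))/5 = -⅘ + ((7 + o)*(2*o))/5 = -⅘ + (2*o*(7 + o))/5 = -⅘ + 2*o*(7 + o)/5)
(24*(-6))*33 - z(-161) = (24*(-6))*33 - (-⅘ + (⅖)*(-161)² + (14/5)*(-161)) = -144*33 - (-⅘ + (⅖)*25921 - 2254/5) = -4752 - (-⅘ + 51842/5 - 2254/5) = -4752 - 1*49584/5 = -4752 - 49584/5 = -73344/5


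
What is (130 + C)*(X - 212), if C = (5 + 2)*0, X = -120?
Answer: -43160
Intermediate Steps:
C = 0 (C = 7*0 = 0)
(130 + C)*(X - 212) = (130 + 0)*(-120 - 212) = 130*(-332) = -43160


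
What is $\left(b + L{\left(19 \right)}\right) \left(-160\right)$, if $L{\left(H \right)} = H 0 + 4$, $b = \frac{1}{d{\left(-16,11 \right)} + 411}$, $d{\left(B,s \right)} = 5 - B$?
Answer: $- \frac{17290}{27} \approx -640.37$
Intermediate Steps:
$b = \frac{1}{432}$ ($b = \frac{1}{\left(5 - -16\right) + 411} = \frac{1}{\left(5 + 16\right) + 411} = \frac{1}{21 + 411} = \frac{1}{432} \approx 0.0023148$)
$L{\left(H \right)} = 4$ ($L{\left(H \right)} = 0 + 4 = 4$)
$\left(b + L{\left(19 \right)}\right) \left(-160\right) = \left(\frac{1}{432} + 4\right) \left(-160\right) = \frac{1729}{432} \left(-160\right) = - \frac{17290}{27}$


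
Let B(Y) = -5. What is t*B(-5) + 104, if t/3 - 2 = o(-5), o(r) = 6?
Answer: -16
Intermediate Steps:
t = 24 (t = 6 + 3*6 = 6 + 18 = 24)
t*B(-5) + 104 = 24*(-5) + 104 = -120 + 104 = -16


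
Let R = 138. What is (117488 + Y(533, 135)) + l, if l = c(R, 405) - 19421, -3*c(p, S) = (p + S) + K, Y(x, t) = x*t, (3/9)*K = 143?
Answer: 169698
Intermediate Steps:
K = 429 (K = 3*143 = 429)
Y(x, t) = t*x
c(p, S) = -143 - S/3 - p/3 (c(p, S) = -((p + S) + 429)/3 = -((S + p) + 429)/3 = -(429 + S + p)/3 = -143 - S/3 - p/3)
l = -19745 (l = (-143 - 1/3*405 - 1/3*138) - 19421 = (-143 - 135 - 46) - 19421 = -324 - 19421 = -19745)
(117488 + Y(533, 135)) + l = (117488 + 135*533) - 19745 = (117488 + 71955) - 19745 = 189443 - 19745 = 169698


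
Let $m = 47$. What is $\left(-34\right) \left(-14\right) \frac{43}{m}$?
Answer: $\frac{20468}{47} \approx 435.49$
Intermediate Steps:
$\left(-34\right) \left(-14\right) \frac{43}{m} = \left(-34\right) \left(-14\right) \frac{43}{47} = 476 \cdot 43 \cdot \frac{1}{47} = 476 \cdot \frac{43}{47} = \frac{20468}{47}$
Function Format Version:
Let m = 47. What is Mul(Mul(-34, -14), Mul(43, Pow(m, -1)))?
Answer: Rational(20468, 47) ≈ 435.49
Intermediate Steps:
Mul(Mul(-34, -14), Mul(43, Pow(m, -1))) = Mul(Mul(-34, -14), Mul(43, Pow(47, -1))) = Mul(476, Mul(43, Rational(1, 47))) = Mul(476, Rational(43, 47)) = Rational(20468, 47)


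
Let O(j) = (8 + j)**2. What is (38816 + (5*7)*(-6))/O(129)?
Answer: 38606/18769 ≈ 2.0569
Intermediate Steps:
(38816 + (5*7)*(-6))/O(129) = (38816 + (5*7)*(-6))/((8 + 129)**2) = (38816 + 35*(-6))/(137**2) = (38816 - 210)/18769 = 38606*(1/18769) = 38606/18769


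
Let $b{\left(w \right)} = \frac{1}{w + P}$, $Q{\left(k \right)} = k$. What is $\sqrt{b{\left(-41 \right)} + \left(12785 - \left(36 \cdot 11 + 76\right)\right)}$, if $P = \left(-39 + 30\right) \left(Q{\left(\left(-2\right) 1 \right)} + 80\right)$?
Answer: $\frac{\sqrt{6797378594}}{743} \approx 110.96$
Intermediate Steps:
$P = -702$ ($P = \left(-39 + 30\right) \left(\left(-2\right) 1 + 80\right) = - 9 \left(-2 + 80\right) = \left(-9\right) 78 = -702$)
$b{\left(w \right)} = \frac{1}{-702 + w}$ ($b{\left(w \right)} = \frac{1}{w - 702} = \frac{1}{-702 + w}$)
$\sqrt{b{\left(-41 \right)} + \left(12785 - \left(36 \cdot 11 + 76\right)\right)} = \sqrt{\frac{1}{-702 - 41} + \left(12785 - \left(36 \cdot 11 + 76\right)\right)} = \sqrt{\frac{1}{-743} + \left(12785 - \left(396 + 76\right)\right)} = \sqrt{- \frac{1}{743} + \left(12785 - 472\right)} = \sqrt{- \frac{1}{743} + 12313} = \sqrt{\frac{9148558}{743}} = \frac{\sqrt{6797378594}}{743}$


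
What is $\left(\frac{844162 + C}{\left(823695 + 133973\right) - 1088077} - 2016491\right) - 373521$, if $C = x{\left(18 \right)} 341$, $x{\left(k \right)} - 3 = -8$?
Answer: $- \frac{311679917365}{130409} \approx -2.39 \cdot 10^{6}$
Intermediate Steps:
$x{\left(k \right)} = -5$ ($x{\left(k \right)} = 3 - 8 = -5$)
$C = -1705$ ($C = \left(-5\right) 341 = -1705$)
$\left(\frac{844162 + C}{\left(823695 + 133973\right) - 1088077} - 2016491\right) - 373521 = \left(\frac{844162 - 1705}{\left(823695 + 133973\right) - 1088077} - 2016491\right) - 373521 = \left(\frac{842457}{957668 - 1088077} - 2016491\right) - 373521 = \left(\frac{842457}{-130409} - 2016491\right) - 373521 = \left(842457 \left(- \frac{1}{130409}\right) - 2016491\right) - 373521 = \left(- \frac{842457}{130409} - 2016491\right) - 373521 = - \frac{262969417276}{130409} - 373521 = - \frac{311679917365}{130409}$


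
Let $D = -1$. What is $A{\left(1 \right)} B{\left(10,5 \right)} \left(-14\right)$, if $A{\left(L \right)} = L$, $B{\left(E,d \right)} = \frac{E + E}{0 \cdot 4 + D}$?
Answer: $280$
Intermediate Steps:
$B{\left(E,d \right)} = - 2 E$ ($B{\left(E,d \right)} = \frac{E + E}{0 \cdot 4 - 1} = \frac{2 E}{0 - 1} = \frac{2 E}{-1} = 2 E \left(-1\right) = - 2 E$)
$A{\left(1 \right)} B{\left(10,5 \right)} \left(-14\right) = 1 \left(\left(-2\right) 10\right) \left(-14\right) = 1 \left(-20\right) \left(-14\right) = \left(-20\right) \left(-14\right) = 280$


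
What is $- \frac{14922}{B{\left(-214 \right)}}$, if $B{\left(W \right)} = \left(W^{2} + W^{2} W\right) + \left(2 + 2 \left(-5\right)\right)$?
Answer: $\frac{7461}{4877278} \approx 0.0015297$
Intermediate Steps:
$B{\left(W \right)} = -8 + W^{2} + W^{3}$ ($B{\left(W \right)} = \left(W^{2} + W^{3}\right) + \left(2 - 10\right) = \left(W^{2} + W^{3}\right) - 8 = -8 + W^{2} + W^{3}$)
$- \frac{14922}{B{\left(-214 \right)}} = - \frac{14922}{-8 + \left(-214\right)^{2} + \left(-214\right)^{3}} = - \frac{14922}{-8 + 45796 - 9800344} = - \frac{14922}{-9754556} = \left(-14922\right) \left(- \frac{1}{9754556}\right) = \frac{7461}{4877278}$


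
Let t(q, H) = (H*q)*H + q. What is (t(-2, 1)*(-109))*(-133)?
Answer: -57988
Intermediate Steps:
t(q, H) = q + q*H² (t(q, H) = q*H² + q = q + q*H²)
(t(-2, 1)*(-109))*(-133) = (-2*(1 + 1²)*(-109))*(-133) = (-2*(1 + 1)*(-109))*(-133) = (-2*2*(-109))*(-133) = -4*(-109)*(-133) = 436*(-133) = -57988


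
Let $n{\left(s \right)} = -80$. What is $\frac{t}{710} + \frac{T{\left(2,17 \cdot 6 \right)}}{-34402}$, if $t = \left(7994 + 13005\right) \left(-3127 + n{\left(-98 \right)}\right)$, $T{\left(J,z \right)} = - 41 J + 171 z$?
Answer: $- \frac{1158386746193}{12212710} \approx -94851.0$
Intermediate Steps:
$t = -67343793$ ($t = \left(7994 + 13005\right) \left(-3127 - 80\right) = 20999 \left(-3207\right) = -67343793$)
$\frac{t}{710} + \frac{T{\left(2,17 \cdot 6 \right)}}{-34402} = - \frac{67343793}{710} + \frac{\left(-41\right) 2 + 171 \cdot 17 \cdot 6}{-34402} = \left(-67343793\right) \frac{1}{710} + \left(-82 + 171 \cdot 102\right) \left(- \frac{1}{34402}\right) = - \frac{67343793}{710} + \left(-82 + 17442\right) \left(- \frac{1}{34402}\right) = - \frac{67343793}{710} + 17360 \left(- \frac{1}{34402}\right) = - \frac{67343793}{710} - \frac{8680}{17201} = - \frac{1158386746193}{12212710}$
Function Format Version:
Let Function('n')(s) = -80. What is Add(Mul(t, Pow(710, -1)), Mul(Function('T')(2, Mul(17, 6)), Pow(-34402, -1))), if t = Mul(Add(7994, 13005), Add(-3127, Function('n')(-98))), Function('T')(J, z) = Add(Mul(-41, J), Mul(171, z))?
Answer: Rational(-1158386746193, 12212710) ≈ -94851.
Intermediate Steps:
t = -67343793 (t = Mul(Add(7994, 13005), Add(-3127, -80)) = Mul(20999, -3207) = -67343793)
Add(Mul(t, Pow(710, -1)), Mul(Function('T')(2, Mul(17, 6)), Pow(-34402, -1))) = Add(Mul(-67343793, Pow(710, -1)), Mul(Add(Mul(-41, 2), Mul(171, Mul(17, 6))), Pow(-34402, -1))) = Add(Mul(-67343793, Rational(1, 710)), Mul(Add(-82, Mul(171, 102)), Rational(-1, 34402))) = Add(Rational(-67343793, 710), Mul(Add(-82, 17442), Rational(-1, 34402))) = Add(Rational(-67343793, 710), Mul(17360, Rational(-1, 34402))) = Add(Rational(-67343793, 710), Rational(-8680, 17201)) = Rational(-1158386746193, 12212710)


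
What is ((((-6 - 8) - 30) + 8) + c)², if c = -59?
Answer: 9025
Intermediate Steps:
((((-6 - 8) - 30) + 8) + c)² = ((((-6 - 8) - 30) + 8) - 59)² = (((-14 - 30) + 8) - 59)² = ((-44 + 8) - 59)² = (-36 - 59)² = (-95)² = 9025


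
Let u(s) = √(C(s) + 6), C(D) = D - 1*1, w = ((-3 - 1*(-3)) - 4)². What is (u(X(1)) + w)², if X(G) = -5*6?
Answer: 231 + 160*I ≈ 231.0 + 160.0*I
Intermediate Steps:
X(G) = -30
w = 16 (w = ((-3 + 3) - 4)² = (0 - 4)² = (-4)² = 16)
C(D) = -1 + D (C(D) = D - 1 = -1 + D)
u(s) = √(5 + s) (u(s) = √((-1 + s) + 6) = √(5 + s))
(u(X(1)) + w)² = (√(5 - 30) + 16)² = (√(-25) + 16)² = (5*I + 16)² = (16 + 5*I)²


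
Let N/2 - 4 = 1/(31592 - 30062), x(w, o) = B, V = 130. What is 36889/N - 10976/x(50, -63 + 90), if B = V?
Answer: 1800713477/397865 ≈ 4525.9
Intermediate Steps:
B = 130
x(w, o) = 130
N = 6121/765 (N = 8 + 2/(31592 - 30062) = 8 + 2/1530 = 8 + 2*(1/1530) = 8 + 1/765 = 6121/765 ≈ 8.0013)
36889/N - 10976/x(50, -63 + 90) = 36889/(6121/765) - 10976/130 = 36889*(765/6121) - 10976*1/130 = 28220085/6121 - 5488/65 = 1800713477/397865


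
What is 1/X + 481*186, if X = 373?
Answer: 33370819/373 ≈ 89466.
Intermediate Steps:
1/X + 481*186 = 1/373 + 481*186 = 1/373 + 89466 = 33370819/373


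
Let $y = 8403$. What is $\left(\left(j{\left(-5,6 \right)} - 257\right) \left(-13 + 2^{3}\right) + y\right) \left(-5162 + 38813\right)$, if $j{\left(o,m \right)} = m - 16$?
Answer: $327693438$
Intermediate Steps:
$j{\left(o,m \right)} = -16 + m$
$\left(\left(j{\left(-5,6 \right)} - 257\right) \left(-13 + 2^{3}\right) + y\right) \left(-5162 + 38813\right) = \left(\left(\left(-16 + 6\right) - 257\right) \left(-13 + 2^{3}\right) + 8403\right) \left(-5162 + 38813\right) = \left(\left(-10 - 257\right) \left(-13 + 8\right) + 8403\right) 33651 = \left(\left(-267\right) \left(-5\right) + 8403\right) 33651 = \left(1335 + 8403\right) 33651 = 9738 \cdot 33651 = 327693438$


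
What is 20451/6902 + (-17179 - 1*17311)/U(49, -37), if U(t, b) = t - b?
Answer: -6949741/17458 ≈ -398.08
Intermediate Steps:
20451/6902 + (-17179 - 1*17311)/U(49, -37) = 20451/6902 + (-17179 - 1*17311)/(49 - 1*(-37)) = 20451*(1/6902) + (-17179 - 17311)/(49 + 37) = 1203/406 - 34490/86 = 1203/406 - 34490*1/86 = 1203/406 - 17245/43 = -6949741/17458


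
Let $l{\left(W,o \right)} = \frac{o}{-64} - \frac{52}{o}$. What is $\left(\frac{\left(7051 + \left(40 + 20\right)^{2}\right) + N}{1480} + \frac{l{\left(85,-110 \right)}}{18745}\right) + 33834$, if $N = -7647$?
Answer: $\frac{41302775431429}{1220674400} \approx 33836.0$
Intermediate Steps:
$l{\left(W,o \right)} = - \frac{52}{o} - \frac{o}{64}$ ($l{\left(W,o \right)} = o \left(- \frac{1}{64}\right) - \frac{52}{o} = - \frac{o}{64} - \frac{52}{o} = - \frac{52}{o} - \frac{o}{64}$)
$\left(\frac{\left(7051 + \left(40 + 20\right)^{2}\right) + N}{1480} + \frac{l{\left(85,-110 \right)}}{18745}\right) + 33834 = \left(\frac{\left(7051 + \left(40 + 20\right)^{2}\right) - 7647}{1480} + \frac{- \frac{52}{-110} - - \frac{55}{32}}{18745}\right) + 33834 = \left(\left(\left(7051 + 60^{2}\right) - 7647\right) \frac{1}{1480} + \left(\left(-52\right) \left(- \frac{1}{110}\right) + \frac{55}{32}\right) \frac{1}{18745}\right) + 33834 = \left(\left(\left(7051 + 3600\right) - 7647\right) \frac{1}{1480} + \left(\frac{26}{55} + \frac{55}{32}\right) \frac{1}{18745}\right) + 33834 = \left(\left(10651 - 7647\right) \frac{1}{1480} + \frac{3857}{1760} \cdot \frac{1}{18745}\right) + 33834 = \left(3004 \cdot \frac{1}{1480} + \frac{3857}{32991200}\right) + 33834 = \left(\frac{751}{370} + \frac{3857}{32991200}\right) + 33834 = \frac{2477781829}{1220674400} + 33834 = \frac{41302775431429}{1220674400}$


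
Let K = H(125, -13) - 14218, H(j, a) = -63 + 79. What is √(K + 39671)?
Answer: √25469 ≈ 159.59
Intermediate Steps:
H(j, a) = 16
K = -14202 (K = 16 - 14218 = -14202)
√(K + 39671) = √(-14202 + 39671) = √25469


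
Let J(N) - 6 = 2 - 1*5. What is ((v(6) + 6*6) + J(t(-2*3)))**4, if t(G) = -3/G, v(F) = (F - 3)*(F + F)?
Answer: 31640625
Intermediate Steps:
v(F) = 2*F*(-3 + F) (v(F) = (-3 + F)*(2*F) = 2*F*(-3 + F))
J(N) = 3 (J(N) = 6 + (2 - 1*5) = 6 + (2 - 5) = 6 - 3 = 3)
((v(6) + 6*6) + J(t(-2*3)))**4 = ((2*6*(-3 + 6) + 6*6) + 3)**4 = ((2*6*3 + 36) + 3)**4 = ((36 + 36) + 3)**4 = (72 + 3)**4 = 75**4 = 31640625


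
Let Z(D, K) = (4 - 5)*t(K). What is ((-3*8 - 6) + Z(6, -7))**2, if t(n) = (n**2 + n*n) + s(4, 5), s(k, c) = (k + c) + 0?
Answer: 18769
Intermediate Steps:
s(k, c) = c + k (s(k, c) = (c + k) + 0 = c + k)
t(n) = 9 + 2*n**2 (t(n) = (n**2 + n*n) + (5 + 4) = (n**2 + n**2) + 9 = 2*n**2 + 9 = 9 + 2*n**2)
Z(D, K) = -9 - 2*K**2 (Z(D, K) = (4 - 5)*(9 + 2*K**2) = -(9 + 2*K**2) = -9 - 2*K**2)
((-3*8 - 6) + Z(6, -7))**2 = ((-3*8 - 6) + (-9 - 2*(-7)**2))**2 = ((-24 - 6) + (-9 - 2*49))**2 = (-30 + (-9 - 98))**2 = (-30 - 107)**2 = (-137)**2 = 18769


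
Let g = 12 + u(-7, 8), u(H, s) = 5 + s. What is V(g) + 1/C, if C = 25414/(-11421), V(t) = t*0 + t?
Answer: 623929/25414 ≈ 24.551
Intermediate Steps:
g = 25 (g = 12 + (5 + 8) = 12 + 13 = 25)
V(t) = t (V(t) = 0 + t = t)
C = -25414/11421 (C = 25414*(-1/11421) = -25414/11421 ≈ -2.2252)
V(g) + 1/C = 25 + 1/(-25414/11421) = 25 - 11421/25414 = 623929/25414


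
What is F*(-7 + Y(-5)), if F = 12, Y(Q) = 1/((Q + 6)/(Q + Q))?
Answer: -204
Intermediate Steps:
Y(Q) = 2*Q/(6 + Q) (Y(Q) = 1/((6 + Q)/((2*Q))) = 1/((6 + Q)*(1/(2*Q))) = 1/((6 + Q)/(2*Q)) = 2*Q/(6 + Q))
F*(-7 + Y(-5)) = 12*(-7 + 2*(-5)/(6 - 5)) = 12*(-7 + 2*(-5)/1) = 12*(-7 + 2*(-5)*1) = 12*(-7 - 10) = 12*(-17) = -204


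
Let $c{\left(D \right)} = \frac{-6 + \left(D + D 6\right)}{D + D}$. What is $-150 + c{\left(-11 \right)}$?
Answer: $- \frac{3217}{22} \approx -146.23$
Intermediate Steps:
$c{\left(D \right)} = \frac{-6 + 7 D}{2 D}$ ($c{\left(D \right)} = \frac{-6 + \left(D + 6 D\right)}{2 D} = \left(-6 + 7 D\right) \frac{1}{2 D} = \frac{-6 + 7 D}{2 D}$)
$-150 + c{\left(-11 \right)} = -150 + \left(\frac{7}{2} - \frac{3}{-11}\right) = -150 + \left(\frac{7}{2} - - \frac{3}{11}\right) = -150 + \left(\frac{7}{2} + \frac{3}{11}\right) = -150 + \frac{83}{22} = - \frac{3217}{22}$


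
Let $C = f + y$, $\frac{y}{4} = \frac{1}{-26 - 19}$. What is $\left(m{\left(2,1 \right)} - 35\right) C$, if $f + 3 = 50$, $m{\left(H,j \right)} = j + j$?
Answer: $- \frac{23221}{15} \approx -1548.1$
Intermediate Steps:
$m{\left(H,j \right)} = 2 j$
$f = 47$ ($f = -3 + 50 = 47$)
$y = - \frac{4}{45}$ ($y = \frac{4}{-26 - 19} = \frac{4}{-45} = 4 \left(- \frac{1}{45}\right) = - \frac{4}{45} \approx -0.088889$)
$C = \frac{2111}{45}$ ($C = 47 - \frac{4}{45} = \frac{2111}{45} \approx 46.911$)
$\left(m{\left(2,1 \right)} - 35\right) C = \left(2 \cdot 1 - 35\right) \frac{2111}{45} = \left(2 - 35\right) \frac{2111}{45} = \left(-33\right) \frac{2111}{45} = - \frac{23221}{15}$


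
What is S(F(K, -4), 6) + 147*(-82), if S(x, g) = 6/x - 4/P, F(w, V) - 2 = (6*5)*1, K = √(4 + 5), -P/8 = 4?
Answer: -192859/16 ≈ -12054.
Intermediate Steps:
P = -32 (P = -8*4 = -32)
K = 3 (K = √9 = 3)
F(w, V) = 32 (F(w, V) = 2 + (6*5)*1 = 2 + 30*1 = 2 + 30 = 32)
S(x, g) = ⅛ + 6/x (S(x, g) = 6/x - 4/(-32) = 6/x - 4*(-1/32) = 6/x + ⅛ = ⅛ + 6/x)
S(F(K, -4), 6) + 147*(-82) = (⅛)*(48 + 32)/32 + 147*(-82) = (⅛)*(1/32)*80 - 12054 = 5/16 - 12054 = -192859/16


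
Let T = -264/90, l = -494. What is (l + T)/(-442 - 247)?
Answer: 7454/10335 ≈ 0.72124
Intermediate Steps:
T = -44/15 (T = -264*1/90 = -44/15 ≈ -2.9333)
(l + T)/(-442 - 247) = (-494 - 44/15)/(-442 - 247) = -7454/15/(-689) = -7454/15*(-1/689) = 7454/10335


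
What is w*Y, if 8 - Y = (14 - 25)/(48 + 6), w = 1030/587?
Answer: 228145/15849 ≈ 14.395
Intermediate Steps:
w = 1030/587 (w = 1030*(1/587) = 1030/587 ≈ 1.7547)
Y = 443/54 (Y = 8 - (14 - 25)/(48 + 6) = 8 - (-11)/54 = 8 - 1*(-11/54) = 8 + 11/54 = 443/54 ≈ 8.2037)
w*Y = (1030/587)*(443/54) = 228145/15849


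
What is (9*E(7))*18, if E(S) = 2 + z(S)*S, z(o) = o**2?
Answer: 55890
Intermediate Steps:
E(S) = 2 + S**3 (E(S) = 2 + S**2*S = 2 + S**3)
(9*E(7))*18 = (9*(2 + 7**3))*18 = (9*(2 + 343))*18 = (9*345)*18 = 3105*18 = 55890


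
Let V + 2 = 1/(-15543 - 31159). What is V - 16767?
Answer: -783145839/46702 ≈ -16769.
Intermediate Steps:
V = -93405/46702 (V = -2 + 1/(-15543 - 31159) = -2 + 1/(-46702) = -2 - 1/46702 = -93405/46702 ≈ -2.0000)
V - 16767 = -93405/46702 - 16767 = -783145839/46702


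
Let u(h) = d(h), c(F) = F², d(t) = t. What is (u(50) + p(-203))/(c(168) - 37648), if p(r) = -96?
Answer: 23/4712 ≈ 0.0048812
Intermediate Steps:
u(h) = h
(u(50) + p(-203))/(c(168) - 37648) = (50 - 96)/(168² - 37648) = -46/(28224 - 37648) = -46/(-9424) = -46*(-1/9424) = 23/4712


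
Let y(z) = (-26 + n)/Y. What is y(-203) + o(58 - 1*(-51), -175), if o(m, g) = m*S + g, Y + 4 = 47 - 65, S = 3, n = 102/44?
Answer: 74089/484 ≈ 153.08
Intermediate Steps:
n = 51/22 (n = 102*(1/44) = 51/22 ≈ 2.3182)
Y = -22 (Y = -4 + (47 - 65) = -4 - 18 = -22)
o(m, g) = g + 3*m (o(m, g) = m*3 + g = 3*m + g = g + 3*m)
y(z) = 521/484 (y(z) = (-26 + 51/22)/(-22) = -521/22*(-1/22) = 521/484)
y(-203) + o(58 - 1*(-51), -175) = 521/484 + (-175 + 3*(58 - 1*(-51))) = 521/484 + (-175 + 3*(58 + 51)) = 521/484 + (-175 + 3*109) = 521/484 + (-175 + 327) = 521/484 + 152 = 74089/484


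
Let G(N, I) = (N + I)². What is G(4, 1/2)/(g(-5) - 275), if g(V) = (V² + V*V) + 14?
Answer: -81/844 ≈ -0.095972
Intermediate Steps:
g(V) = 14 + 2*V² (g(V) = (V² + V²) + 14 = 2*V² + 14 = 14 + 2*V²)
G(N, I) = (I + N)²
G(4, 1/2)/(g(-5) - 275) = (1/2 + 4)²/((14 + 2*(-5)²) - 275) = (½ + 4)²/((14 + 2*25) - 275) = (9/2)²/((14 + 50) - 275) = (81/4)/(64 - 275) = (81/4)/(-211) = -1/211*81/4 = -81/844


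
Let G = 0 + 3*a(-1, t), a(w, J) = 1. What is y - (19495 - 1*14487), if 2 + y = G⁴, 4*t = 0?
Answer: -4929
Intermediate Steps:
t = 0 (t = (¼)*0 = 0)
G = 3 (G = 0 + 3*1 = 0 + 3 = 3)
y = 79 (y = -2 + 3⁴ = -2 + 81 = 79)
y - (19495 - 1*14487) = 79 - (19495 - 1*14487) = 79 - (19495 - 14487) = 79 - 1*5008 = 79 - 5008 = -4929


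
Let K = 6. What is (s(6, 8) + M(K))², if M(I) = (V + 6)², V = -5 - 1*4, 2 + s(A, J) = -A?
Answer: 1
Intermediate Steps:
s(A, J) = -2 - A
V = -9 (V = -5 - 4 = -9)
M(I) = 9 (M(I) = (-9 + 6)² = (-3)² = 9)
(s(6, 8) + M(K))² = ((-2 - 1*6) + 9)² = ((-2 - 6) + 9)² = (-8 + 9)² = 1² = 1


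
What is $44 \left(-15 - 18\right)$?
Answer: $-1452$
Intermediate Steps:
$44 \left(-15 - 18\right) = 44 \left(-33\right) = -1452$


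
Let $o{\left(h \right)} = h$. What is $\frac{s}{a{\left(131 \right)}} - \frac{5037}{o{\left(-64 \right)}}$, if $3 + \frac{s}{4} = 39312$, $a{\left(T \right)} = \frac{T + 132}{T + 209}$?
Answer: $\frac{3422780091}{16832} \approx 2.0335 \cdot 10^{5}$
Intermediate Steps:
$a{\left(T \right)} = \frac{132 + T}{209 + T}$
$s = 157236$ ($s = -12 + 4 \cdot 39312 = -12 + 157248 = 157236$)
$\frac{s}{a{\left(131 \right)}} - \frac{5037}{o{\left(-64 \right)}} = \frac{157236}{\frac{1}{209 + 131} \left(132 + 131\right)} - \frac{5037}{-64} = \frac{157236}{\frac{1}{340} \cdot 263} - - \frac{5037}{64} = \frac{157236}{\frac{1}{340} \cdot 263} + \frac{5037}{64} = \frac{157236}{\frac{263}{340}} + \frac{5037}{64} = 157236 \cdot \frac{340}{263} + \frac{5037}{64} = \frac{53460240}{263} + \frac{5037}{64} = \frac{3422780091}{16832}$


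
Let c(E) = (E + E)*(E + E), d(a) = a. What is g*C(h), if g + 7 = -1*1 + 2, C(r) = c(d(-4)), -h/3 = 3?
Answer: -384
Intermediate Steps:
h = -9 (h = -3*3 = -9)
c(E) = 4*E**2 (c(E) = (2*E)*(2*E) = 4*E**2)
C(r) = 64 (C(r) = 4*(-4)**2 = 4*16 = 64)
g = -6 (g = -7 + (-1*1 + 2) = -7 + (-1 + 2) = -7 + 1 = -6)
g*C(h) = -6*64 = -384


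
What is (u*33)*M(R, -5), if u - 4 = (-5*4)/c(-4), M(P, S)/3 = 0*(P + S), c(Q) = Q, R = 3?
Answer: 0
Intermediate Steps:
M(P, S) = 0 (M(P, S) = 3*(0*(P + S)) = 3*0 = 0)
u = 9 (u = 4 - 5*4/(-4) = 4 - 20*(-1/4) = 4 + 5 = 9)
(u*33)*M(R, -5) = (9*33)*0 = 297*0 = 0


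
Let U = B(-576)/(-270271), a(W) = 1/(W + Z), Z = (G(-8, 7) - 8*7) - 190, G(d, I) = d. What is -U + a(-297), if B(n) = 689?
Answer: 109368/148919321 ≈ 0.00073441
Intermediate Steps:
Z = -254 (Z = (-8 - 8*7) - 190 = (-8 - 56) - 190 = -64 - 190 = -254)
a(W) = 1/(-254 + W) (a(W) = 1/(W - 254) = 1/(-254 + W))
U = -689/270271 (U = 689/(-270271) = 689*(-1/270271) = -689/270271 ≈ -0.0025493)
-U + a(-297) = -1*(-689/270271) + 1/(-254 - 297) = 689/270271 + 1/(-551) = 689/270271 - 1/551 = 109368/148919321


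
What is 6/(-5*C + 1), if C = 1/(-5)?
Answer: 3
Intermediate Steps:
C = -⅕ ≈ -0.20000
6/(-5*C + 1) = 6/(-5*(-⅕) + 1) = 6/(1 + 1) = 6/2 = 6*(½) = 3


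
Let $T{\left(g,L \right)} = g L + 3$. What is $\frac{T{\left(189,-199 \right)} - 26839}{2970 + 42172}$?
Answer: $- \frac{64447}{45142} \approx -1.4277$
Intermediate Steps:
$T{\left(g,L \right)} = 3 + L g$ ($T{\left(g,L \right)} = L g + 3 = 3 + L g$)
$\frac{T{\left(189,-199 \right)} - 26839}{2970 + 42172} = \frac{\left(3 - 37611\right) - 26839}{2970 + 42172} = \frac{\left(3 - 37611\right) - 26839}{45142} = \left(-37608 - 26839\right) \frac{1}{45142} = \left(-64447\right) \frac{1}{45142} = - \frac{64447}{45142}$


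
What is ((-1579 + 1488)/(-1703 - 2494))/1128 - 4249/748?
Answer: -5028903929/885298392 ≈ -5.6805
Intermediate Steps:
((-1579 + 1488)/(-1703 - 2494))/1128 - 4249/748 = -91/(-4197)*(1/1128) - 4249*1/748 = -91*(-1/4197)*(1/1128) - 4249/748 = (91/4197)*(1/1128) - 4249/748 = 91/4734216 - 4249/748 = -5028903929/885298392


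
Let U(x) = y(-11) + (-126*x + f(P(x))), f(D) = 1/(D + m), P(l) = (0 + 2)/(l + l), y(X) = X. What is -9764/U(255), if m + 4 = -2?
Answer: 3732289/12285961 ≈ 0.30378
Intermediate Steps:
P(l) = 1/l (P(l) = 2/((2*l)) = 2*(1/(2*l)) = 1/l)
m = -6 (m = -4 - 2 = -6)
f(D) = 1/(-6 + D) (f(D) = 1/(D - 6) = 1/(-6 + D))
U(x) = -11 + 1/(-6 + 1/x) - 126*x (U(x) = -11 + (-126*x + 1/(-6 + 1/x)) = -11 + (1/(-6 + 1/x) - 126*x) = -11 + 1/(-6 + 1/x) - 126*x)
-9764/U(255) = -9764*(-1 + 6*255)/(11 - 756*255² + 59*255) = -9764*(-1 + 1530)/(11 - 756*65025 + 15045) = -9764*1529/(11 - 49158900 + 15045) = -9764/((1/1529)*(-49143844)) = -9764/(-49143844/1529) = -9764*(-1529/49143844) = 3732289/12285961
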